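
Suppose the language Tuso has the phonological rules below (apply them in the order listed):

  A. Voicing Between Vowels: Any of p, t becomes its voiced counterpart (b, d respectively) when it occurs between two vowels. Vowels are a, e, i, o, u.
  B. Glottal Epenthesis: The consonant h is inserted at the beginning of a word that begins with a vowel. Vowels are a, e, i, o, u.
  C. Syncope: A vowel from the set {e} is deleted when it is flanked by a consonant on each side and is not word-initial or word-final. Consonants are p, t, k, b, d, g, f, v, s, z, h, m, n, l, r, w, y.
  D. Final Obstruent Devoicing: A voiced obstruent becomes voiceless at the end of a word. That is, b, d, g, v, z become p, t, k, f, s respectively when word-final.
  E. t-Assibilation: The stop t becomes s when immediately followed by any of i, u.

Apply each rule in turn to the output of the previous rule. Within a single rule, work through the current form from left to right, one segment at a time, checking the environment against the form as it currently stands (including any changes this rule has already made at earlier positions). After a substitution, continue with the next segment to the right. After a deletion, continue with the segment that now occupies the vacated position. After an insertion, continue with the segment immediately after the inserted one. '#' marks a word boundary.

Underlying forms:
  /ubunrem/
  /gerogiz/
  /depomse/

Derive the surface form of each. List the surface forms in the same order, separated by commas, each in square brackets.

[hubunrm], [grogis], [dbomse]

/ubunrem/:
  A Voicing Between Vowels: no change — [ubunrem]
  B Glottal Epenthesis: [ubunrem] → [hubunrem]
  C Syncope: [hubunrem] → [hubunrm]
  D Final Obstruent Devoicing: no change — [hubunrm]
  E t-Assibilation: no change — [hubunrm]
/gerogiz/:
  A Voicing Between Vowels: no change — [gerogiz]
  B Glottal Epenthesis: no change — [gerogiz]
  C Syncope: [gerogiz] → [grogiz]
  D Final Obstruent Devoicing: [grogiz] → [grogis]
  E t-Assibilation: no change — [grogis]
/depomse/:
  A Voicing Between Vowels: [depomse] → [debomse]
  B Glottal Epenthesis: no change — [debomse]
  C Syncope: [debomse] → [dbomse]
  D Final Obstruent Devoicing: no change — [dbomse]
  E t-Assibilation: no change — [dbomse]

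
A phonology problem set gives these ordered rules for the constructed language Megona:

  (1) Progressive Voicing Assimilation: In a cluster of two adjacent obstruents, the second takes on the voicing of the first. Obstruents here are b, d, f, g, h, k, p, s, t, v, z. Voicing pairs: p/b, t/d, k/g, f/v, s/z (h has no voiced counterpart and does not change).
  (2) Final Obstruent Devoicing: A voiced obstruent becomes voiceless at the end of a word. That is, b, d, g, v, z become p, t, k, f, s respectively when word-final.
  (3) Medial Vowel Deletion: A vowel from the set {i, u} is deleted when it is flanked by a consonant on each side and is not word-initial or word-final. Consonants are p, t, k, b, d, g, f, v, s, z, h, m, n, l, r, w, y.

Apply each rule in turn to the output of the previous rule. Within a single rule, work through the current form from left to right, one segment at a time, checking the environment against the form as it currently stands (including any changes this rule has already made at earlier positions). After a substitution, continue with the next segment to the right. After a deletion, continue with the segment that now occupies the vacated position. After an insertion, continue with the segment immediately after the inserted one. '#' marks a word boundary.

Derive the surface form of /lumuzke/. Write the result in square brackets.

[lmzge]

(1) Progressive Voicing Assimilation: [lumuzke] → [lumuzge]
(2) Final Obstruent Devoicing: no change — [lumuzge]
(3) Medial Vowel Deletion: [lumuzge] → [lmzge]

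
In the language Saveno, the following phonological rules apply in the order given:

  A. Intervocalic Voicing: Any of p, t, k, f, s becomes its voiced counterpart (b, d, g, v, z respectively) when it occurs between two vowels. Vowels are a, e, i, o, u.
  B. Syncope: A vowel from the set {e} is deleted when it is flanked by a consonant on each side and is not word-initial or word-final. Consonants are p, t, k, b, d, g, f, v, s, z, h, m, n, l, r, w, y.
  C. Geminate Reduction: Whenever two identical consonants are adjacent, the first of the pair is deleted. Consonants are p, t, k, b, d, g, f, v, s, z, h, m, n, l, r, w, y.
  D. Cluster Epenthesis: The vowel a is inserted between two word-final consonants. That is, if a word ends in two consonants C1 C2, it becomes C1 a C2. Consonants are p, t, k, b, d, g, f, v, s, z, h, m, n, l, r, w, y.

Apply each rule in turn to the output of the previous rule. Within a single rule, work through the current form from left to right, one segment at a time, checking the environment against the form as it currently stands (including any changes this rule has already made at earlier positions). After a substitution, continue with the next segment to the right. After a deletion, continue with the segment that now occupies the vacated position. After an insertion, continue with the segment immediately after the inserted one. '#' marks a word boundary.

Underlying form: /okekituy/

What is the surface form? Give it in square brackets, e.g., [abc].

[ogiduy]

A Intervocalic Voicing: [okekituy] → [ogegiduy]
B Syncope: [ogegiduy] → [oggiduy]
C Geminate Reduction: [oggiduy] → [ogiduy]
D Cluster Epenthesis: no change — [ogiduy]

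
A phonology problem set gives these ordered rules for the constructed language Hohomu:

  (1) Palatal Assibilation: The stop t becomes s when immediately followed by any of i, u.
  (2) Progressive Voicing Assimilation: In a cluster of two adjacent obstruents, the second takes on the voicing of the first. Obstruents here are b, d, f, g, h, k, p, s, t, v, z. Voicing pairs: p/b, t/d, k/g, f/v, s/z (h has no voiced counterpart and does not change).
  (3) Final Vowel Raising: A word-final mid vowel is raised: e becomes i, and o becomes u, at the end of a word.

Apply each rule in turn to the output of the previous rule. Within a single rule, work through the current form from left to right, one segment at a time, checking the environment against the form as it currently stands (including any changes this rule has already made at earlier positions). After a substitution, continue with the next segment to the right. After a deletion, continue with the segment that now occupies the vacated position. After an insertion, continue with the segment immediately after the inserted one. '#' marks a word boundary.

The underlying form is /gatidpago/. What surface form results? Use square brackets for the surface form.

(1) Palatal Assibilation: [gatidpago] → [gasidpago]
(2) Progressive Voicing Assimilation: [gasidpago] → [gasidbago]
(3) Final Vowel Raising: [gasidbago] → [gasidbagu]

[gasidbagu]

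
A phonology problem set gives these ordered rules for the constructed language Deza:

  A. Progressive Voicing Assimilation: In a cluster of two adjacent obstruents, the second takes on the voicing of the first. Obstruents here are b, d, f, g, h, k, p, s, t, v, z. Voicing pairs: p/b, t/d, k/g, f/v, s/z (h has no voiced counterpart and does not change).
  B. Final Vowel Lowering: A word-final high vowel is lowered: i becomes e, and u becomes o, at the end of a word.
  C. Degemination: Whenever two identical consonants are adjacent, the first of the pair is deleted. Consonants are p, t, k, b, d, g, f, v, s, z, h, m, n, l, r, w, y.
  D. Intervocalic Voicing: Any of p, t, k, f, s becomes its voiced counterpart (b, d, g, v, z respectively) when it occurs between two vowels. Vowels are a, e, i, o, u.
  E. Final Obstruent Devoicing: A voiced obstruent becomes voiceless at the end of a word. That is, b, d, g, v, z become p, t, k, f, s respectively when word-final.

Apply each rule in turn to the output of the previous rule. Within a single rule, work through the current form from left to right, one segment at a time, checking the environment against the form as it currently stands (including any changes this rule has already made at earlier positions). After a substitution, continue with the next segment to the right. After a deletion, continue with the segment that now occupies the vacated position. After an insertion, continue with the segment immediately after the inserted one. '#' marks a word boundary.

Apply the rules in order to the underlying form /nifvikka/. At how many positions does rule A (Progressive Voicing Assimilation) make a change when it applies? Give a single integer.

1

A Progressive Voicing Assimilation: [nifvikka] → [niffikka]
B Final Vowel Lowering: no change — [niffikka]
C Degemination: [niffikka] → [nifika]
D Intervocalic Voicing: [nifika] → [niviga]
E Final Obstruent Devoicing: no change — [niviga]
Rule A changed 1 position(s).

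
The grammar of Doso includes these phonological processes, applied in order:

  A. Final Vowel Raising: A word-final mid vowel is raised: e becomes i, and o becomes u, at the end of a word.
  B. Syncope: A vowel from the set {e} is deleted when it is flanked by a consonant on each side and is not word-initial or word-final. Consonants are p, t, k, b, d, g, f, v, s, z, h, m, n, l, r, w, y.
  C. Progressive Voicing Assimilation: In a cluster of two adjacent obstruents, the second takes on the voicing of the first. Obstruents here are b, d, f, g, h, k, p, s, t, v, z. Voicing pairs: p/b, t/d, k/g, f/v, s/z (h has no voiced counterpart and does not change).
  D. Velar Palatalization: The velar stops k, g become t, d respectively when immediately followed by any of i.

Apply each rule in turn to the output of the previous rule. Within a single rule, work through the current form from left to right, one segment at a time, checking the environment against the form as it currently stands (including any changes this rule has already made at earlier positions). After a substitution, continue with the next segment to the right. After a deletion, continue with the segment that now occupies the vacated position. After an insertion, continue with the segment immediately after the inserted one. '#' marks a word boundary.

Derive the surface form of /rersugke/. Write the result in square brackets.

[rrsugdi]

A Final Vowel Raising: [rersugke] → [rersugki]
B Syncope: [rersugki] → [rrsugki]
C Progressive Voicing Assimilation: [rrsugki] → [rrsuggi]
D Velar Palatalization: [rrsuggi] → [rrsugdi]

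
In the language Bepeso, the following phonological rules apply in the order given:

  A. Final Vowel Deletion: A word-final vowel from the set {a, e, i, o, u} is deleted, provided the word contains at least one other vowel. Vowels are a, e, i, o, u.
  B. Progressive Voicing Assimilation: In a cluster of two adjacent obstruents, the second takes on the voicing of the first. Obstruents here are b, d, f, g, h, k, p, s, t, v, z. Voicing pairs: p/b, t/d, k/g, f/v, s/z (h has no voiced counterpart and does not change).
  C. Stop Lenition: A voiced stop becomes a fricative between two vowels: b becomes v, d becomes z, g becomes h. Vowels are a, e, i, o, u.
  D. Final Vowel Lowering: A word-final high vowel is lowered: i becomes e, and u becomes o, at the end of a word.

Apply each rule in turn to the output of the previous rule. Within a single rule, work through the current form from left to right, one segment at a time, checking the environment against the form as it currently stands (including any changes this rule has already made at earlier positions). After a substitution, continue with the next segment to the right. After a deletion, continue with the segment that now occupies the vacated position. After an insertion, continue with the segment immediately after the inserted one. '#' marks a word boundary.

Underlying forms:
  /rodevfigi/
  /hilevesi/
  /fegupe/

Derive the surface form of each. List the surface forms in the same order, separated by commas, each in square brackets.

/rodevfigi/:
  A Final Vowel Deletion: [rodevfigi] → [rodevfig]
  B Progressive Voicing Assimilation: [rodevfig] → [rodevvig]
  C Stop Lenition: [rodevvig] → [rozevvig]
  D Final Vowel Lowering: no change — [rozevvig]
/hilevesi/:
  A Final Vowel Deletion: [hilevesi] → [hileves]
  B Progressive Voicing Assimilation: no change — [hileves]
  C Stop Lenition: no change — [hileves]
  D Final Vowel Lowering: no change — [hileves]
/fegupe/:
  A Final Vowel Deletion: [fegupe] → [fegup]
  B Progressive Voicing Assimilation: no change — [fegup]
  C Stop Lenition: [fegup] → [fehup]
  D Final Vowel Lowering: no change — [fehup]

[rozevvig], [hileves], [fehup]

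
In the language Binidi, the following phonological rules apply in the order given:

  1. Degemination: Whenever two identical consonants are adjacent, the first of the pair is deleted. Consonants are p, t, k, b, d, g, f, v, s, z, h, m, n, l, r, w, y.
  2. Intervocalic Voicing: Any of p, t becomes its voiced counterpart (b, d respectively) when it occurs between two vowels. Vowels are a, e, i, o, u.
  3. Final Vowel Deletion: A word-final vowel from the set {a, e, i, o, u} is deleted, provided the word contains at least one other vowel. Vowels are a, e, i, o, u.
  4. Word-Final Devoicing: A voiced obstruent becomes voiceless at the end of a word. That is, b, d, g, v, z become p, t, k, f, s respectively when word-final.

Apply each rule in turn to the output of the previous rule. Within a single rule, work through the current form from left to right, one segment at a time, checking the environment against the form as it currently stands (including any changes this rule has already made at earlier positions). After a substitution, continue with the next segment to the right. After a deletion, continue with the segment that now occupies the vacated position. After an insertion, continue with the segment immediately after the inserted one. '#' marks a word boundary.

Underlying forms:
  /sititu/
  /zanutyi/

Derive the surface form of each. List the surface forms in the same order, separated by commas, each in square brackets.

/sititu/:
  1 Degemination: no change — [sititu]
  2 Intervocalic Voicing: [sititu] → [sididu]
  3 Final Vowel Deletion: [sididu] → [sidid]
  4 Word-Final Devoicing: [sidid] → [sidit]
/zanutyi/:
  1 Degemination: no change — [zanutyi]
  2 Intervocalic Voicing: no change — [zanutyi]
  3 Final Vowel Deletion: [zanutyi] → [zanuty]
  4 Word-Final Devoicing: no change — [zanuty]

[sidit], [zanuty]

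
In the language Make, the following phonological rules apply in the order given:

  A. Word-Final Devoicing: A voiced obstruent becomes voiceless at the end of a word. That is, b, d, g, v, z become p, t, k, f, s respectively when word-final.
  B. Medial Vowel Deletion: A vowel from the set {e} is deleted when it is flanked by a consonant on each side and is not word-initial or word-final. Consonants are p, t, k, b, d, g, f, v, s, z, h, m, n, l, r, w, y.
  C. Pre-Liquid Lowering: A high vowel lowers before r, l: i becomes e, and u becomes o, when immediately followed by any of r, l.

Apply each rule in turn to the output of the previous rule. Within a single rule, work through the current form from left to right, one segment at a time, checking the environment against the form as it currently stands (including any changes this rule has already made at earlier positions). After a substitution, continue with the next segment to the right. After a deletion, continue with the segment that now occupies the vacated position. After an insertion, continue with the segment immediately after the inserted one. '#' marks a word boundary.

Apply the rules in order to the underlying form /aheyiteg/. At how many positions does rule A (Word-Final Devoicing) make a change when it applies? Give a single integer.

A Word-Final Devoicing: [aheyiteg] → [aheyitek]
B Medial Vowel Deletion: [aheyitek] → [ahyitk]
C Pre-Liquid Lowering: no change — [ahyitk]
Rule A changed 1 position(s).

1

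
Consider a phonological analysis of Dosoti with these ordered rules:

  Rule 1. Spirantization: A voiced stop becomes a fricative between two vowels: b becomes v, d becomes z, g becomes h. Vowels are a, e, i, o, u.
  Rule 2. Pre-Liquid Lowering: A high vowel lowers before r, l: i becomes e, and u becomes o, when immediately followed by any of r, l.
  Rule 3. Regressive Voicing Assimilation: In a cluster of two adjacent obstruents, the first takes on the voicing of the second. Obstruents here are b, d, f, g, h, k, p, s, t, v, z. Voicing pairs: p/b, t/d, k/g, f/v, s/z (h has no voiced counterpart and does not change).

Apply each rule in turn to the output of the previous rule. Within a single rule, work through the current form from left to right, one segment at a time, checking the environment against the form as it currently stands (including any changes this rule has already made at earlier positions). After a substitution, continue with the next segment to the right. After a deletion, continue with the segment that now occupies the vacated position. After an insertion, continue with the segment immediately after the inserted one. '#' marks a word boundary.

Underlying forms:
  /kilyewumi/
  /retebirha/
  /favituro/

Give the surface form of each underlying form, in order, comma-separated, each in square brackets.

/kilyewumi/:
  Rule 1 Spirantization: no change — [kilyewumi]
  Rule 2 Pre-Liquid Lowering: [kilyewumi] → [kelyewumi]
  Rule 3 Regressive Voicing Assimilation: no change — [kelyewumi]
/retebirha/:
  Rule 1 Spirantization: [retebirha] → [retevirha]
  Rule 2 Pre-Liquid Lowering: [retevirha] → [reteverha]
  Rule 3 Regressive Voicing Assimilation: no change — [reteverha]
/favituro/:
  Rule 1 Spirantization: no change — [favituro]
  Rule 2 Pre-Liquid Lowering: [favituro] → [favitoro]
  Rule 3 Regressive Voicing Assimilation: no change — [favitoro]

[kelyewumi], [reteverha], [favitoro]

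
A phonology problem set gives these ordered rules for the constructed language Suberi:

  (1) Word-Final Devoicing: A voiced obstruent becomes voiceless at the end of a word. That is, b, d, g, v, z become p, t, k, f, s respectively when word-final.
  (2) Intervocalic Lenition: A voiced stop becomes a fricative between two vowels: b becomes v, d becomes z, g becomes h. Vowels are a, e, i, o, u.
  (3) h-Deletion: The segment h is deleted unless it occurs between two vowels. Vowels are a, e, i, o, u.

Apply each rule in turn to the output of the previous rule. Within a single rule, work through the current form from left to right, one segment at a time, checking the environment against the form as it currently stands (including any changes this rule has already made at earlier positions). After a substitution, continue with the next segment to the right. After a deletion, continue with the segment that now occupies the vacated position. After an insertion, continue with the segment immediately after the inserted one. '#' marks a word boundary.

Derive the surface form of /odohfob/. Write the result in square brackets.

[ozofop]

(1) Word-Final Devoicing: [odohfob] → [odohfop]
(2) Intervocalic Lenition: [odohfop] → [ozohfop]
(3) h-Deletion: [ozohfop] → [ozofop]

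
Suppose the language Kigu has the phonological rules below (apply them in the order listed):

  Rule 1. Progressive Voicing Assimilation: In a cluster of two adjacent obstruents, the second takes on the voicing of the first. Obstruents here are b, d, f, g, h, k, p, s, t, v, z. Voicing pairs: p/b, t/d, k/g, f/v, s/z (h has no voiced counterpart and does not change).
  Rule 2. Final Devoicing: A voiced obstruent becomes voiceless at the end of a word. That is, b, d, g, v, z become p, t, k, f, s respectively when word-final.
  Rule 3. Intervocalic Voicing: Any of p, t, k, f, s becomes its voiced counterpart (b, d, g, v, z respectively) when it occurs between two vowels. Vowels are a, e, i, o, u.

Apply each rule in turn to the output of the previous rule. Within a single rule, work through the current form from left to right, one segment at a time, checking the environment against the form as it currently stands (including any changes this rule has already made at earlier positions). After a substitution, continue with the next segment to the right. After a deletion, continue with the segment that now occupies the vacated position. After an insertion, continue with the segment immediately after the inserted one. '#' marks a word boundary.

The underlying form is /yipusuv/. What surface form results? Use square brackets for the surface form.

Rule 1 Progressive Voicing Assimilation: no change — [yipusuv]
Rule 2 Final Devoicing: [yipusuv] → [yipusuf]
Rule 3 Intervocalic Voicing: [yipusuf] → [yibuzuf]

[yibuzuf]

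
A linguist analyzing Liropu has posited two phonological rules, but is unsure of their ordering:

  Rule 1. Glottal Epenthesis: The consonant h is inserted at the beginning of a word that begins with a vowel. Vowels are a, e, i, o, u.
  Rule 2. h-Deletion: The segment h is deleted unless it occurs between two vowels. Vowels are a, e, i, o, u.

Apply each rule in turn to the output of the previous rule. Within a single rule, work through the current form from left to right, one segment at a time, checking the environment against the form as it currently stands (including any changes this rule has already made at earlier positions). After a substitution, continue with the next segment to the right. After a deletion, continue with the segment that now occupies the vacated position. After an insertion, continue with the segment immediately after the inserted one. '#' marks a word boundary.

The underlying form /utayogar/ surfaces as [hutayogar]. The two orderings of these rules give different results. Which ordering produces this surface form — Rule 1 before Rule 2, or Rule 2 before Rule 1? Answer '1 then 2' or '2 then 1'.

Order 1 then 2:
  1 Glottal Epenthesis: [utayogar] → [hutayogar]
  2 h-Deletion: [hutayogar] → [utayogar]
  result: [utayogar]
Order 2 then 1:
  2 h-Deletion: no change — [utayogar]
  1 Glottal Epenthesis: [utayogar] → [hutayogar]
  result: [hutayogar]

2 then 1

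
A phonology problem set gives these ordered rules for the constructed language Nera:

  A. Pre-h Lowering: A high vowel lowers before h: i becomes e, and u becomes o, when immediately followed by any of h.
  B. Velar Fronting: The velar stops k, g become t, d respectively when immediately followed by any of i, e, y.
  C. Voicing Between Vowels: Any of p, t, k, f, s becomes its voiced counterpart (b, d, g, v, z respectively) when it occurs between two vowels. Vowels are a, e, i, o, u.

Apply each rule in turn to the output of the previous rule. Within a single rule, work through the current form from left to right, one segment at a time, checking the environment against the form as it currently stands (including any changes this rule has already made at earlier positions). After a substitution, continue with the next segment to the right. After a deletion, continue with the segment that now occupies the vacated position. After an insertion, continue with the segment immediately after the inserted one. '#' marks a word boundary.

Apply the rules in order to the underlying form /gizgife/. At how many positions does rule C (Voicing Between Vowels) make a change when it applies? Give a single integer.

1

A Pre-h Lowering: no change — [gizgife]
B Velar Fronting: [gizgife] → [dizdife]
C Voicing Between Vowels: [dizdife] → [dizdive]
Rule C changed 1 position(s).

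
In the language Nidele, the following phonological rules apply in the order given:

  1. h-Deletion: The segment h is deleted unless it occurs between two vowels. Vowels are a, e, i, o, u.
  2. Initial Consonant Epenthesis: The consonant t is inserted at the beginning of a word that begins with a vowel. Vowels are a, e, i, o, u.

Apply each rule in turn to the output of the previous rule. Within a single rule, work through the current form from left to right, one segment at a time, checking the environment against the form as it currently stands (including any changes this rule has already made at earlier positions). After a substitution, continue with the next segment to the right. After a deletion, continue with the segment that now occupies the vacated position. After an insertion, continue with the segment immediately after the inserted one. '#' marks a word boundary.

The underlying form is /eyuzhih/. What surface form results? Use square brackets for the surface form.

1 h-Deletion: [eyuzhih] → [eyuzi]
2 Initial Consonant Epenthesis: [eyuzi] → [teyuzi]

[teyuzi]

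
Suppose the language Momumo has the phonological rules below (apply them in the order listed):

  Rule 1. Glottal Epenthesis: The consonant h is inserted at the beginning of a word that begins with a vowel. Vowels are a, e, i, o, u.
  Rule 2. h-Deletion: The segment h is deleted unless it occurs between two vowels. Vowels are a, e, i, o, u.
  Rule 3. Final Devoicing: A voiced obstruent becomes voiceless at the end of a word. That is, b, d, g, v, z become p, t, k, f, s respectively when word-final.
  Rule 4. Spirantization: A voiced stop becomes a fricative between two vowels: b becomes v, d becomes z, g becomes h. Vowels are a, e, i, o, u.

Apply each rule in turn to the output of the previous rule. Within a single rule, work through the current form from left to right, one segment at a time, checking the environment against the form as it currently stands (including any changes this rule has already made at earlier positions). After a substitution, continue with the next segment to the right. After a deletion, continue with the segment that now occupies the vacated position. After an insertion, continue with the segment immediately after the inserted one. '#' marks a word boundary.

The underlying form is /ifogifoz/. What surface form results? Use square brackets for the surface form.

Rule 1 Glottal Epenthesis: [ifogifoz] → [hifogifoz]
Rule 2 h-Deletion: [hifogifoz] → [ifogifoz]
Rule 3 Final Devoicing: [ifogifoz] → [ifogifos]
Rule 4 Spirantization: [ifogifos] → [ifohifos]

[ifohifos]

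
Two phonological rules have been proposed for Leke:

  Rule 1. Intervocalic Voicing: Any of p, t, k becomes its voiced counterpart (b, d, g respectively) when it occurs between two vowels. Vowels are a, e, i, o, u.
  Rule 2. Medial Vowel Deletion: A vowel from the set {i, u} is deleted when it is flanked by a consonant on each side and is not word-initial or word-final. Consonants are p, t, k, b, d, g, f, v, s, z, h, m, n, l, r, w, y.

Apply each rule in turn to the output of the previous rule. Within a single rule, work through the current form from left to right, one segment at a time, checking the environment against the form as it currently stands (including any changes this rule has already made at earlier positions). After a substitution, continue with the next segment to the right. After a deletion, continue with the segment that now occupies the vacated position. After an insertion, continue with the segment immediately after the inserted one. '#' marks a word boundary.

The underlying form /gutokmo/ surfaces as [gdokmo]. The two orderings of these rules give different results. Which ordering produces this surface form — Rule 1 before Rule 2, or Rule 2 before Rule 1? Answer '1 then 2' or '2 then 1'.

Order 1 then 2:
  1 Intervocalic Voicing: [gutokmo] → [gudokmo]
  2 Medial Vowel Deletion: [gudokmo] → [gdokmo]
  result: [gdokmo]
Order 2 then 1:
  2 Medial Vowel Deletion: [gutokmo] → [gtokmo]
  1 Intervocalic Voicing: no change — [gtokmo]
  result: [gtokmo]

1 then 2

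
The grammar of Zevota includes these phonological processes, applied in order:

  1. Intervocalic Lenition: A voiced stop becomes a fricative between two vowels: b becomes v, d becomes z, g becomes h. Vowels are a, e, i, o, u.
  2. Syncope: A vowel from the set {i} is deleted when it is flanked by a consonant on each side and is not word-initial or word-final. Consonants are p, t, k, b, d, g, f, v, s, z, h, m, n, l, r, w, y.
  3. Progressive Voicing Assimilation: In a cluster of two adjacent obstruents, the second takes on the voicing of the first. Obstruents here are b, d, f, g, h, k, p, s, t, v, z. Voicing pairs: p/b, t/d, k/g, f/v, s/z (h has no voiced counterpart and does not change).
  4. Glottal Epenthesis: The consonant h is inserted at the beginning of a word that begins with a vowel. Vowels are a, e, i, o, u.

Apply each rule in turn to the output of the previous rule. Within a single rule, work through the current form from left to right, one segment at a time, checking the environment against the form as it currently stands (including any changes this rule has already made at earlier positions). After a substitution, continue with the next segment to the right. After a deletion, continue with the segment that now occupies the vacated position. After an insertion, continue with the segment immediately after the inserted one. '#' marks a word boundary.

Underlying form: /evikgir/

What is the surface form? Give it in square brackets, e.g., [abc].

1 Intervocalic Lenition: no change — [evikgir]
2 Syncope: [evikgir] → [evkgr]
3 Progressive Voicing Assimilation: [evkgr] → [evggr]
4 Glottal Epenthesis: [evggr] → [hevggr]

[hevggr]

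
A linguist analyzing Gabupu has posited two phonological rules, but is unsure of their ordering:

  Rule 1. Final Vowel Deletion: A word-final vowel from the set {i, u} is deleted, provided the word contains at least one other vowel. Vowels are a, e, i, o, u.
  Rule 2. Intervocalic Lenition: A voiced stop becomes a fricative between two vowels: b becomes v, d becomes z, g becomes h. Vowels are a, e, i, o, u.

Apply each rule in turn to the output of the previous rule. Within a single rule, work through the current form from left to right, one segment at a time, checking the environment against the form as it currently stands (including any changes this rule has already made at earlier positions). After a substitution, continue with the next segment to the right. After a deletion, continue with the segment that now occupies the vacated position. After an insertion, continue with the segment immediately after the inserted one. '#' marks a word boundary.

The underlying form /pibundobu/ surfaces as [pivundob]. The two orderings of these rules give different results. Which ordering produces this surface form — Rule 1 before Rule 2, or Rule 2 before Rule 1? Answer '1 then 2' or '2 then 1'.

Order 1 then 2:
  1 Final Vowel Deletion: [pibundobu] → [pibundob]
  2 Intervocalic Lenition: [pibundob] → [pivundob]
  result: [pivundob]
Order 2 then 1:
  2 Intervocalic Lenition: [pibundobu] → [pivundovu]
  1 Final Vowel Deletion: [pivundovu] → [pivundov]
  result: [pivundov]

1 then 2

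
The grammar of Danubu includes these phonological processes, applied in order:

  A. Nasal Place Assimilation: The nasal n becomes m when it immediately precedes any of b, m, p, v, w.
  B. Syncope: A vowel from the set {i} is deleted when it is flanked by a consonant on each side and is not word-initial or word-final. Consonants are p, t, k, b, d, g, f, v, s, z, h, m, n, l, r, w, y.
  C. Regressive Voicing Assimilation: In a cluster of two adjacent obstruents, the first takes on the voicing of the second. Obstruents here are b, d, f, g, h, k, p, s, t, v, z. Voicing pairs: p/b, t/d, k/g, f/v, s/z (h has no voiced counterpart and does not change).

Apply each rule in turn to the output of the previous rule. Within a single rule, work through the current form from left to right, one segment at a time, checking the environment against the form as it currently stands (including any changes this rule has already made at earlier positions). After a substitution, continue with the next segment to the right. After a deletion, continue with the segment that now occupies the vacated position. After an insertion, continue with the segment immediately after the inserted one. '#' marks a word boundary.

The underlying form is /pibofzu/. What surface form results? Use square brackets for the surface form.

A Nasal Place Assimilation: no change — [pibofzu]
B Syncope: [pibofzu] → [pbofzu]
C Regressive Voicing Assimilation: [pbofzu] → [bbovzu]

[bbovzu]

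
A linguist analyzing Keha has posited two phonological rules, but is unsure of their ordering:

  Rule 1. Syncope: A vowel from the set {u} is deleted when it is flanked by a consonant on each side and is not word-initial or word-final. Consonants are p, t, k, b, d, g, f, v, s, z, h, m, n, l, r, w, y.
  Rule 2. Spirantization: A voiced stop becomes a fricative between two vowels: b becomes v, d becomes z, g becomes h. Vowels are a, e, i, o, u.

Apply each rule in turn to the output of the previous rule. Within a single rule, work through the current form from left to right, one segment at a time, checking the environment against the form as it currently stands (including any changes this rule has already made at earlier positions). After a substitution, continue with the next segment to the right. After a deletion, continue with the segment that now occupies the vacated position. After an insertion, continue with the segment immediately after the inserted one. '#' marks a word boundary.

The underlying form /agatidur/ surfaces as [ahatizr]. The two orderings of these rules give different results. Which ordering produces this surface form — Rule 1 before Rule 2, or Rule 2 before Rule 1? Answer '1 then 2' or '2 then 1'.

2 then 1

Order 1 then 2:
  1 Syncope: [agatidur] → [agatidr]
  2 Spirantization: [agatidr] → [ahatidr]
  result: [ahatidr]
Order 2 then 1:
  2 Spirantization: [agatidur] → [ahatizur]
  1 Syncope: [ahatizur] → [ahatizr]
  result: [ahatizr]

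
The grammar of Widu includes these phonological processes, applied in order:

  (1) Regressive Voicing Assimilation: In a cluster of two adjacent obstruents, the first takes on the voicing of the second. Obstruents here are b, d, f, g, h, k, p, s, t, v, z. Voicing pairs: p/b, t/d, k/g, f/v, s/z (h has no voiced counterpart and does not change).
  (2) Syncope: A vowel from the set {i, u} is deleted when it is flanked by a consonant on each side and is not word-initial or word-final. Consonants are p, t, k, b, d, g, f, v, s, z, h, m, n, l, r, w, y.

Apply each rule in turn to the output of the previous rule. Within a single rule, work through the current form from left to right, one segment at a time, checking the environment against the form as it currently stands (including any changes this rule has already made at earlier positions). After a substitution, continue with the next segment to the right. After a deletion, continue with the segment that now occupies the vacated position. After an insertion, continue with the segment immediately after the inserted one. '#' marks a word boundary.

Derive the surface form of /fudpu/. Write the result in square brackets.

(1) Regressive Voicing Assimilation: [fudpu] → [futpu]
(2) Syncope: [futpu] → [ftpu]

[ftpu]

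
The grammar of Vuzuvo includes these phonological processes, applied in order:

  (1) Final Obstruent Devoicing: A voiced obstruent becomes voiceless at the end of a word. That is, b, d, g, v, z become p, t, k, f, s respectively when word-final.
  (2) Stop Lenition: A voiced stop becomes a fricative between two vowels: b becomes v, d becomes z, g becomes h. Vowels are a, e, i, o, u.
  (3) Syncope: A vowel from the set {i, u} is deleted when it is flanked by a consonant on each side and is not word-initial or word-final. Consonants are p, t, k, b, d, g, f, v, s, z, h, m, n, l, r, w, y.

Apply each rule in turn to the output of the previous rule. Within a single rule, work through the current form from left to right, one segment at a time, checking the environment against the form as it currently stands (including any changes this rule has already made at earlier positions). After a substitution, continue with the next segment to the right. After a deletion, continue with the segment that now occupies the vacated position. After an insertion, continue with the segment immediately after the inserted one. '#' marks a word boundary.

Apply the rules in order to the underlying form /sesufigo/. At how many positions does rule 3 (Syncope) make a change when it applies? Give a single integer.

2

(1) Final Obstruent Devoicing: no change — [sesufigo]
(2) Stop Lenition: [sesufigo] → [sesufiho]
(3) Syncope: [sesufiho] → [sesfho]
Rule 3 changed 2 position(s).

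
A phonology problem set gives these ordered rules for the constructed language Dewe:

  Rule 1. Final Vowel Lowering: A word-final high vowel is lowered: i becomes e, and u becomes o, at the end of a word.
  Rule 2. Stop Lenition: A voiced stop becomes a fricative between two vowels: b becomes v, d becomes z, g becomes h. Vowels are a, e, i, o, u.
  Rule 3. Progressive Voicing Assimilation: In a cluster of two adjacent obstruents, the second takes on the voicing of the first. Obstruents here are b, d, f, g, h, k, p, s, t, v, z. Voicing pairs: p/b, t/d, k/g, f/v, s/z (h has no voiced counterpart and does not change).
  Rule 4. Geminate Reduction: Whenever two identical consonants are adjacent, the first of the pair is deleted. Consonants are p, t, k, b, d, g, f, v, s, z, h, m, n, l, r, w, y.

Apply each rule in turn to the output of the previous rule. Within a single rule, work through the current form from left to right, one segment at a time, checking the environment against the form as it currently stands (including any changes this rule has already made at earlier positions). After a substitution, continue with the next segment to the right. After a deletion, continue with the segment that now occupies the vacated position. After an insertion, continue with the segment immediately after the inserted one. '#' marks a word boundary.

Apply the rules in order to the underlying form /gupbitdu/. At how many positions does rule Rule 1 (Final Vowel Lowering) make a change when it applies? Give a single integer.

Rule 1 Final Vowel Lowering: [gupbitdu] → [gupbitdo]
Rule 2 Stop Lenition: no change — [gupbitdo]
Rule 3 Progressive Voicing Assimilation: [gupbitdo] → [guppitto]
Rule 4 Geminate Reduction: [guppitto] → [gupito]
Rule Rule 1 changed 1 position(s).

1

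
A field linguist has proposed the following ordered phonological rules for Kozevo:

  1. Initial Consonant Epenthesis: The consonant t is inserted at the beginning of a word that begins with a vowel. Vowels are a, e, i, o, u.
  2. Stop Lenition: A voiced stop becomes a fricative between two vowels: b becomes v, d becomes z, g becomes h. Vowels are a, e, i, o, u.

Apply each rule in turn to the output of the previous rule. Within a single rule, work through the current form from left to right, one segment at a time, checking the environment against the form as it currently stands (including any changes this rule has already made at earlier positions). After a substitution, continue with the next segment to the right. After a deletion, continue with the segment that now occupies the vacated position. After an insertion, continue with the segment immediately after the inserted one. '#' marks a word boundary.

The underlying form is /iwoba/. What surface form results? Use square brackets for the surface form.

1 Initial Consonant Epenthesis: [iwoba] → [tiwoba]
2 Stop Lenition: [tiwoba] → [tiwova]

[tiwova]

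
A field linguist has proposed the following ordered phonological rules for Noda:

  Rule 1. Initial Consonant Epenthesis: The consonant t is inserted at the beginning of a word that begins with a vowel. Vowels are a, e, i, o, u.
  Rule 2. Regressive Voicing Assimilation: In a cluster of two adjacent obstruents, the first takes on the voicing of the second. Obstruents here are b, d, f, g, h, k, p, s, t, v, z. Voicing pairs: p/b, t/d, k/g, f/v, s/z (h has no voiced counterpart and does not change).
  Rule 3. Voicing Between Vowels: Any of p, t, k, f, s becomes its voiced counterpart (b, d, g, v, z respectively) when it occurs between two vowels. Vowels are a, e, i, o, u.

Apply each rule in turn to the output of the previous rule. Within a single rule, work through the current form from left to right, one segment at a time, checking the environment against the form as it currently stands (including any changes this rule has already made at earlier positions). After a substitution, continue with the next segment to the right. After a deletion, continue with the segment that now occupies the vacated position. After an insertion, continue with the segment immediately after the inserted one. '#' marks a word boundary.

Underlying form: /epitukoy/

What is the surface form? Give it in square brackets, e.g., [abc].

[tebidugoy]

Rule 1 Initial Consonant Epenthesis: [epitukoy] → [tepitukoy]
Rule 2 Regressive Voicing Assimilation: no change — [tepitukoy]
Rule 3 Voicing Between Vowels: [tepitukoy] → [tebidugoy]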